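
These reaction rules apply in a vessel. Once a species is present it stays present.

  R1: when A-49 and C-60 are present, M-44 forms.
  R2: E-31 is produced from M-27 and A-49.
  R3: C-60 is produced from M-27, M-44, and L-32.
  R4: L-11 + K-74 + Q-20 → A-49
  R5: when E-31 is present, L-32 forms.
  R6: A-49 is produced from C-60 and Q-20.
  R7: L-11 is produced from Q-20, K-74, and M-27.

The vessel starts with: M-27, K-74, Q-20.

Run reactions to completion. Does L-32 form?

Q-20, K-74, and M-27 present → L-11 forms (R7).
L-11, K-74, and Q-20 present → A-49 forms (R4).
M-27 and A-49 present → E-31 forms (R2).
E-31 present → L-32 forms (R5).

Yes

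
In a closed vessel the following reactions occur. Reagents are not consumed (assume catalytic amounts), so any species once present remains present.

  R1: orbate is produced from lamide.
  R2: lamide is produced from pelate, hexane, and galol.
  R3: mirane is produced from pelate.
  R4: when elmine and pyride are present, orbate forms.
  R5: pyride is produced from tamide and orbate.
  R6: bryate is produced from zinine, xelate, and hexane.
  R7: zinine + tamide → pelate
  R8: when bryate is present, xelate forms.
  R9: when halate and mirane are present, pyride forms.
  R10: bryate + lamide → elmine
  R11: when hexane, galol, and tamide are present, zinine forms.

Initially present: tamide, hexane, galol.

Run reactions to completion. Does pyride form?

Yes

hexane, galol, and tamide present → zinine forms (R11).
zinine and tamide present → pelate forms (R7).
pelate, hexane, and galol present → lamide forms (R2).
lamide present → orbate forms (R1).
tamide and orbate present → pyride forms (R5).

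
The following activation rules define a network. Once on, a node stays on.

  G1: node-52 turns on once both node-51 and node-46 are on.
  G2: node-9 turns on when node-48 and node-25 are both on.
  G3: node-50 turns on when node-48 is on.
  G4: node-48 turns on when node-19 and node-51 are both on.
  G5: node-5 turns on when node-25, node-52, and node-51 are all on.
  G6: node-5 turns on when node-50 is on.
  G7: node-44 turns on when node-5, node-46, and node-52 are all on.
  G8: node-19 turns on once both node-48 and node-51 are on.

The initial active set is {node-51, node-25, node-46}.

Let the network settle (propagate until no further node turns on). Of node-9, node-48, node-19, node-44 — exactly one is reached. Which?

node-44

G1: node-51 and node-46 on → node-52 on.
G5: node-25, node-52, and node-51 on → node-5 on.
G7: node-5, node-46, and node-52 on → node-44 on.
node-48 would need node-19 and node-51 (G4), but node-19 never turns on. node-9 would need node-48 and node-25 (G2), but node-48 never turns on. node-19 would need node-48 and node-51 (G8), but node-48 never turns on.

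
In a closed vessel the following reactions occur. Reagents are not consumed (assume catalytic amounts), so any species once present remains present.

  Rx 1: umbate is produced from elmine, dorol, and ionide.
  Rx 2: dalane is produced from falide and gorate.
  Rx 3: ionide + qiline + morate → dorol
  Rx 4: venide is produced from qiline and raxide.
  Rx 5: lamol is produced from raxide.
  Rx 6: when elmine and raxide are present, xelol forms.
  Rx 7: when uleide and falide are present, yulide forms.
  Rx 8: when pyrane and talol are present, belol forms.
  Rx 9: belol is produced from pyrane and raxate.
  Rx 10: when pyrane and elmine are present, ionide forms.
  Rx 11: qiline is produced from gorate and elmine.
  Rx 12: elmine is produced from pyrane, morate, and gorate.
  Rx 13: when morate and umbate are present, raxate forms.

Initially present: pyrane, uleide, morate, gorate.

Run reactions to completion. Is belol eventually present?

pyrane, morate, and gorate present → elmine forms (Rx 12).
gorate and elmine present → qiline forms (Rx 11).
pyrane and elmine present → ionide forms (Rx 10).
ionide, qiline, and morate present → dorol forms (Rx 3).
elmine, dorol, and ionide present → umbate forms (Rx 1).
morate and umbate present → raxate forms (Rx 13).
pyrane and raxate present → belol forms (Rx 9).

Yes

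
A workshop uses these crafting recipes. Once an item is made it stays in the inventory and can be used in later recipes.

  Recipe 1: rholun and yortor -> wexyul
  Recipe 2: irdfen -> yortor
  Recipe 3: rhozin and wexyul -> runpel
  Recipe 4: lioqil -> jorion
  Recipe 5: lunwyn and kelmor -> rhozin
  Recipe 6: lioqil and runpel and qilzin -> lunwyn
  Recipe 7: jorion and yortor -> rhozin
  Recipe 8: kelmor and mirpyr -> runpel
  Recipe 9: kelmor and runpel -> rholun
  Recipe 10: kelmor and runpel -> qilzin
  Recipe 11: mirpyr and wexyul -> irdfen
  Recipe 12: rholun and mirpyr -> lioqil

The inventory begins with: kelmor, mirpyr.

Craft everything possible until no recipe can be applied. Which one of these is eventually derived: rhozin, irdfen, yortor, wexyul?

kelmor and mirpyr -> runpel (Recipe 8).
Using Recipe 9, kelmor and runpel make rholun.
kelmor and runpel -> qilzin (Recipe 10).
rholun and mirpyr -> lioqil (Recipe 12).
Using Recipe 6, lioqil, runpel, and qilzin make lunwyn.
Using Recipe 5, lunwyn and kelmor make rhozin.
yortor would need irdfen (Recipe 2), but irdfen is never obtained. irdfen would need mirpyr and wexyul (Recipe 11), but wexyul is never obtained. wexyul would need rholun and yortor (Recipe 1), but yortor is never obtained.

rhozin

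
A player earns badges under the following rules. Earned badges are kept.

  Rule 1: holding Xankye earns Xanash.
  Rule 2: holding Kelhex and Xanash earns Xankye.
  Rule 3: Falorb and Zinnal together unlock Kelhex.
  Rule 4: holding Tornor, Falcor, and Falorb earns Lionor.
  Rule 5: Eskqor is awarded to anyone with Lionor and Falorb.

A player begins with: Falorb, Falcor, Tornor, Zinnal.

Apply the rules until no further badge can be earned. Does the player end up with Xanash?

Xanash would need Xankye (Rule 1), but Xankye is never earned.

No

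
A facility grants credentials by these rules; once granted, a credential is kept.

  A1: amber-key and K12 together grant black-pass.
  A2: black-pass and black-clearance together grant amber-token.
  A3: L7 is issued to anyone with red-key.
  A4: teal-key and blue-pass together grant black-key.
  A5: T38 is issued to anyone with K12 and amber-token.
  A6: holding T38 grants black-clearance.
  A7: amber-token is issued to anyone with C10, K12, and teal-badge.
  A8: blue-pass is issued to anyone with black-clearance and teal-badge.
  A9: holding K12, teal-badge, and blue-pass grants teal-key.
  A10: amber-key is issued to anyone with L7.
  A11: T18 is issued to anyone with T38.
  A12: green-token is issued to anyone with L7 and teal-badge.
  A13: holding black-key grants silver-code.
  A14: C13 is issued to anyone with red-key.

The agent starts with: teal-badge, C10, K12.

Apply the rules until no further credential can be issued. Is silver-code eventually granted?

Holding C10, K12, and teal-badge grants amber-token (A7).
Holding K12 and amber-token grants T38 (A5).
Holding T38 grants black-clearance (A6).
Holding black-clearance and teal-badge grants blue-pass (A8).
Holding K12, teal-badge, and blue-pass grants teal-key (A9).
Holding teal-key and blue-pass grants black-key (A4).
Holding black-key grants silver-code (A13).

Yes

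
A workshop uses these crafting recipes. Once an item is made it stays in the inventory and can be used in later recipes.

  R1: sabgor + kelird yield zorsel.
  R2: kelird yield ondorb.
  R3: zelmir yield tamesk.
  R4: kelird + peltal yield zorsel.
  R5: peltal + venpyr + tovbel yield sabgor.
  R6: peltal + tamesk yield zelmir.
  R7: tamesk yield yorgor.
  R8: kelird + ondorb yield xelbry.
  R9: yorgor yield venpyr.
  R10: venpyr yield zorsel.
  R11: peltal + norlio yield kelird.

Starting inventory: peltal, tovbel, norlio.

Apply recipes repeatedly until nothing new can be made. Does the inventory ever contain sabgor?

sabgor would need peltal, venpyr, and tovbel (R5), but venpyr is never obtained.

No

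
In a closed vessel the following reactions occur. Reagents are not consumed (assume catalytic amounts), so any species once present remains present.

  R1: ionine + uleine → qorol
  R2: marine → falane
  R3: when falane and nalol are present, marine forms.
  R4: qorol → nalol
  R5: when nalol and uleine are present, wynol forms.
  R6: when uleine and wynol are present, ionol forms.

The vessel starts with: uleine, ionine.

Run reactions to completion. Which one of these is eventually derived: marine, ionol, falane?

ionol

ionine and uleine present → qorol forms (R1).
qorol present → nalol forms (R4).
nalol and uleine present → wynol forms (R5).
uleine and wynol present → ionol forms (R6).
falane would need marine (R2), but marine never forms. marine would need falane and nalol (R3), but falane never forms.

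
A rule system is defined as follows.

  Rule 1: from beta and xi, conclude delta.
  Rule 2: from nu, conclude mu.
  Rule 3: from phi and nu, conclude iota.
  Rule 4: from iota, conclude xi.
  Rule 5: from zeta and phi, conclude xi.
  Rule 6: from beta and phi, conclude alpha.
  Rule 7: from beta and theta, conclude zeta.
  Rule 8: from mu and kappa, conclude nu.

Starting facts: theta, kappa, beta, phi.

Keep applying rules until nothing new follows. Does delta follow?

Yes

From beta and theta, Rule 7 gives zeta.
zeta and phi hold, so xi follows (Rule 5).
beta and xi hold, so delta follows (Rule 1).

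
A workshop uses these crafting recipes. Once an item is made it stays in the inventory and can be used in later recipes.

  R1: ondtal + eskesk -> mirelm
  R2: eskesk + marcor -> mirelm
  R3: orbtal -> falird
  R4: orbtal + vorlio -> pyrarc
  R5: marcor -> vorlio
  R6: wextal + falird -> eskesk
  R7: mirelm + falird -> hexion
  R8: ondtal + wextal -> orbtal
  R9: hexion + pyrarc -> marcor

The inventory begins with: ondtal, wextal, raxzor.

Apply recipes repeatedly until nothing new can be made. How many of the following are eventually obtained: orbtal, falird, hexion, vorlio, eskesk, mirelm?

Using R8, ondtal and wextal make orbtal.
orbtal -> falird (R3).
wextal + falird -> eskesk (R6).
ondtal + eskesk -> mirelm (R1).
Using R7, mirelm and falird make hexion.
orbtal: reached.
falird: reached.
hexion: reached.
vorlio would need marcor (R5), but marcor is never obtained.
eskesk: reached.
mirelm: reached.
Reached: orbtal, falird, hexion, eskesk, and mirelm — 5 of the 6.

5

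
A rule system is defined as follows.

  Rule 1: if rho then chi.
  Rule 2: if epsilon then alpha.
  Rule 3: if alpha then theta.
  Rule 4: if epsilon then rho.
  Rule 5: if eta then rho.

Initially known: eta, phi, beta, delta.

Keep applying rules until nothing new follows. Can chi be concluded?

Yes

From eta, Rule 5 gives rho.
From rho, Rule 1 gives chi.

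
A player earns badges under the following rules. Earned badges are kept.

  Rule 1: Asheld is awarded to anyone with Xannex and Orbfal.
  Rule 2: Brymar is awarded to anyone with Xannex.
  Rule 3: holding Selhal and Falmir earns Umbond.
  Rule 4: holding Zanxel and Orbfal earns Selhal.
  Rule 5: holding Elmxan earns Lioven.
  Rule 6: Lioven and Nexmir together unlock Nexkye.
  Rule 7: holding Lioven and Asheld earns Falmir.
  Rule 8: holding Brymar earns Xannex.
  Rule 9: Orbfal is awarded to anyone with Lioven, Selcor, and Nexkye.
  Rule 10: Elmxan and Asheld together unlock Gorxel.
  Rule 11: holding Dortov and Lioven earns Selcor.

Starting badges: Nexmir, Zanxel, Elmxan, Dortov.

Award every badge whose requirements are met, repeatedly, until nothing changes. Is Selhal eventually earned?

With Elmxan, Lioven is earned (Rule 5).
With Dortov and Lioven, Selcor is earned (Rule 11).
With Lioven and Nexmir, Nexkye is earned (Rule 6).
With Lioven, Selcor, and Nexkye, Orbfal is earned (Rule 9).
With Zanxel and Orbfal, Selhal is earned (Rule 4).

Yes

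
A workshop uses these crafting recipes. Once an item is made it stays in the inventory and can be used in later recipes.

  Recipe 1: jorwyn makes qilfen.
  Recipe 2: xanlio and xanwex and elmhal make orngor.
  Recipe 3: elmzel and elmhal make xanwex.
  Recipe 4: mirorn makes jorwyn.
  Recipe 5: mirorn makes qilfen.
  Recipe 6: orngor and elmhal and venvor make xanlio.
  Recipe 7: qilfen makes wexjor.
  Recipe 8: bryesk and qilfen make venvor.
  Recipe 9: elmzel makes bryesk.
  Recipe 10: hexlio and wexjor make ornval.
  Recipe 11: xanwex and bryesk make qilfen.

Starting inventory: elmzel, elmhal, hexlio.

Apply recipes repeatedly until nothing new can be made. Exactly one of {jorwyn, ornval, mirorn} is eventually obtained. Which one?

ornval

Using Recipe 3, elmzel and elmhal make xanwex.
Using Recipe 9, elmzel makes bryesk.
Using Recipe 11, xanwex and bryesk make qilfen.
Using Recipe 7, qilfen makes wexjor.
hexlio and wexjor → ornval (Recipe 10).
jorwyn would need mirorn (Recipe 4), but mirorn is never obtained. No rule produces mirorn, and it is not given.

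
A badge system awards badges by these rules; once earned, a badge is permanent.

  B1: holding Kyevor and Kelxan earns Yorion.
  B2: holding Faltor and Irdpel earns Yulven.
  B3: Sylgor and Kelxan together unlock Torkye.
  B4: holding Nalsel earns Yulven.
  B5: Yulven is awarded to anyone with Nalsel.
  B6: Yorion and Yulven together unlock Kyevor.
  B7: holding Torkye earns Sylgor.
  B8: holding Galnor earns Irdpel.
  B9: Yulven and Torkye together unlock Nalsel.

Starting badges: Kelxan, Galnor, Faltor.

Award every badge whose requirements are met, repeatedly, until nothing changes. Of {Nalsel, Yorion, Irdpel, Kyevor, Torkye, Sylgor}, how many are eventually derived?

With Galnor, Irdpel is earned (B8).
Nalsel would need Yulven and Torkye (B9), but Torkye is never earned.
Yorion would need Kyevor and Kelxan (B1), but Kyevor is never earned.
Irdpel: reached.
Kyevor would need Yorion and Yulven (B6), but Yorion is never earned.
Torkye would need Sylgor and Kelxan (B3), but Sylgor is never earned.
Sylgor would need Torkye (B7), but Torkye is never earned.
Reached: Irdpel — 1 of the 6.

1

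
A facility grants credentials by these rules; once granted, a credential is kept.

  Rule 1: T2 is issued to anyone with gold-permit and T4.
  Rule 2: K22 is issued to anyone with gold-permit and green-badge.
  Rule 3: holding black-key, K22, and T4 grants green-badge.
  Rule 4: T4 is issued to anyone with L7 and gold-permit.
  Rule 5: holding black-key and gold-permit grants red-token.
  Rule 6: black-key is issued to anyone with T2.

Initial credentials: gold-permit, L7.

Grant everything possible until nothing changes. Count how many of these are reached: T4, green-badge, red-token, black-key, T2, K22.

Holding L7 and gold-permit grants T4 (Rule 4).
Holding gold-permit and T4 grants T2 (Rule 1).
Holding T2 grants black-key (Rule 6).
Holding black-key and gold-permit grants red-token (Rule 5).
T4: reached.
green-badge would need black-key, K22, and T4 (Rule 3), but K22 is never granted.
red-token: reached.
black-key: reached.
T2: reached.
K22 would need gold-permit and green-badge (Rule 2), but green-badge is never granted.
Reached: T4, red-token, black-key, and T2 — 4 of the 6.

4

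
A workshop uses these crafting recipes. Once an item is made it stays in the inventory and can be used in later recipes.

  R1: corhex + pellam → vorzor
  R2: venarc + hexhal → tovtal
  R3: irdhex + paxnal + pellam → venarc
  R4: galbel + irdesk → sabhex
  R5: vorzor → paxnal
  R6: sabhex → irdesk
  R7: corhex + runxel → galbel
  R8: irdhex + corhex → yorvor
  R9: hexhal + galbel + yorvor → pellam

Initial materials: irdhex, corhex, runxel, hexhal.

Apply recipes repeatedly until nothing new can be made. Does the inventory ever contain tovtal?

Yes

corhex + runxel → galbel (R7).
irdhex + corhex → yorvor (R8).
Using R9, hexhal, galbel, and yorvor make pellam.
corhex + pellam → vorzor (R1).
vorzor → paxnal (R5).
irdhex + paxnal + pellam → venarc (R3).
venarc + hexhal → tovtal (R2).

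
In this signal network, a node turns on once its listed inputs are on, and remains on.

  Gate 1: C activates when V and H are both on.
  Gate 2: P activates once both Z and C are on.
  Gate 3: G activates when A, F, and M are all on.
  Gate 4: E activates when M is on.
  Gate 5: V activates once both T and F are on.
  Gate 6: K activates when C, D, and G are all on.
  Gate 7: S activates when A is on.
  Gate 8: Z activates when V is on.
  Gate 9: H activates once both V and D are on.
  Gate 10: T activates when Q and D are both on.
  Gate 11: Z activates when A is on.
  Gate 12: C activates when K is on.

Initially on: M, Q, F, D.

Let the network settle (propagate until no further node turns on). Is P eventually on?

Yes

Gate 10: Q and D on → T on.
T and F are on, so V activates (Gate 5).
Gate 9: V and D on → H on.
Gate 8: V on → Z on.
Gate 1: V and H on → C on.
Gate 2: Z and C on → P on.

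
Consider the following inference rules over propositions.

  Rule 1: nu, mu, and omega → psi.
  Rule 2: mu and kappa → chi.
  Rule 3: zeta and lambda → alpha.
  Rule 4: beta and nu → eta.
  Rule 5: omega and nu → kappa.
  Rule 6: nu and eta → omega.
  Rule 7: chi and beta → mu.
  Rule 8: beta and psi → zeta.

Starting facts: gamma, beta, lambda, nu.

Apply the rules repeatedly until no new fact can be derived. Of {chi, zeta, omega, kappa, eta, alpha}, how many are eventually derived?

3

beta and nu hold, so eta follows (Rule 4).
From nu and eta, Rule 6 gives omega.
omega and nu hold, so kappa follows (Rule 5).
chi would need mu and kappa (Rule 2), but mu is never established.
zeta would need beta and psi (Rule 8), but psi is never established.
omega: reached.
kappa: reached.
eta: reached.
alpha would need zeta and lambda (Rule 3), but zeta is never established.
Reached: omega, kappa, and eta — 3 of the 6.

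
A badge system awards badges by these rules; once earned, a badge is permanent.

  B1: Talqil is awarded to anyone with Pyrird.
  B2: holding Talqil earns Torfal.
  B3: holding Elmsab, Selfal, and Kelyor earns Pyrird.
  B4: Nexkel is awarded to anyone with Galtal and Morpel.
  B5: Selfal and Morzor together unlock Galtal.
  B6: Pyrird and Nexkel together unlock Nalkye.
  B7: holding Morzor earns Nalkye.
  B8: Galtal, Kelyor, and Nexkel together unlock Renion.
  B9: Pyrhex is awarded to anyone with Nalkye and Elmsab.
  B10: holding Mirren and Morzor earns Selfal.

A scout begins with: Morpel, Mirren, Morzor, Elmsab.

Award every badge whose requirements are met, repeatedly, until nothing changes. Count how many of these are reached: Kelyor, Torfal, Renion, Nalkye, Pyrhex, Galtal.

With Morzor, Nalkye is earned (B7).
With Mirren and Morzor, Selfal is earned (B10).
With Selfal and Morzor, Galtal is earned (B5).
With Nalkye and Elmsab, Pyrhex is earned (B9).
No rule produces Kelyor, and it is not given.
Torfal would need Talqil (B2), but Talqil is never earned.
Renion would need Galtal, Kelyor, and Nexkel (B8), but Kelyor is never earned.
Nalkye: reached.
Pyrhex: reached.
Galtal: reached.
Reached: Nalkye, Pyrhex, and Galtal — 3 of the 6.

3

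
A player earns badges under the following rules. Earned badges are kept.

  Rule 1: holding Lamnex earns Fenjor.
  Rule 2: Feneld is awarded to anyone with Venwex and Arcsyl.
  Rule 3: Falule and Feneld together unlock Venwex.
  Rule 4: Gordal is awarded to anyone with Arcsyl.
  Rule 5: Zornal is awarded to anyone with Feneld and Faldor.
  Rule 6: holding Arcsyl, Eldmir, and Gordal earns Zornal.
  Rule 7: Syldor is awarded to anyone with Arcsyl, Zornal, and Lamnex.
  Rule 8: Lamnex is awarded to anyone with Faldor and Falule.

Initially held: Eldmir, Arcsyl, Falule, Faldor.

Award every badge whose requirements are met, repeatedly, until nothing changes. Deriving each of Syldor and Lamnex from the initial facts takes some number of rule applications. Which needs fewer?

Lamnex

Lamnex: With Faldor and Falule, Lamnex is earned (Rule 8). [1 rule application]
Syldor: With Faldor and Falule, Lamnex is earned (Rule 8). With Arcsyl, Gordal is earned (Rule 4). With Arcsyl, Eldmir, and Gordal, Zornal is earned (Rule 6). With Arcsyl, Zornal, and Lamnex, Syldor is earned (Rule 7). [4 rule applications]
Lamnex needs fewer.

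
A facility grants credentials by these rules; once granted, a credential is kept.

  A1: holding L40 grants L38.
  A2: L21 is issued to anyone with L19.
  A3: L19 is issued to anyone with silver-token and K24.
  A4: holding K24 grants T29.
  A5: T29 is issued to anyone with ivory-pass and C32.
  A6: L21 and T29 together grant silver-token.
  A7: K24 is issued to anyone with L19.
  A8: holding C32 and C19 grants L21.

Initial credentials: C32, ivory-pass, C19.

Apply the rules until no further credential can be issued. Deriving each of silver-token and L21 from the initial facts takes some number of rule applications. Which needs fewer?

L21: Holding C32 and C19 grants L21 (A8). [1 rule application]
silver-token: Holding ivory-pass and C32 grants T29 (A5). Holding C32 and C19 grants L21 (A8). Holding L21 and T29 grants silver-token (A6). [3 rule applications]
L21 needs fewer.

L21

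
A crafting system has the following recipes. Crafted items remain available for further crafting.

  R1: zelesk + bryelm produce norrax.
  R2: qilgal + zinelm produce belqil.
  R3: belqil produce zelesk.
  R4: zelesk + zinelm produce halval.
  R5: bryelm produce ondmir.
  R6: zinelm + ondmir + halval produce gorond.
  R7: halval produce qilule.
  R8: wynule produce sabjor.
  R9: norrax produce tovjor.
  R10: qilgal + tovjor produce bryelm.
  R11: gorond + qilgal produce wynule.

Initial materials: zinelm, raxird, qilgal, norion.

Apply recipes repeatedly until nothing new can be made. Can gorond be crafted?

No

gorond would need zinelm, ondmir, and halval (R6), but ondmir is never obtained.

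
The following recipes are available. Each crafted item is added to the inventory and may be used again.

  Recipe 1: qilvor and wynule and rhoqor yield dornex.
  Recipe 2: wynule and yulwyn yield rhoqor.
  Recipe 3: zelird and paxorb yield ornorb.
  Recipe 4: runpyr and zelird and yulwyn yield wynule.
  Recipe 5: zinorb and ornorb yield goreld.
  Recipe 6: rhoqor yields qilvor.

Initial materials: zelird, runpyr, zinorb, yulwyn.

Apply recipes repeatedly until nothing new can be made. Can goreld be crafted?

goreld would need zinorb and ornorb (Recipe 5), but ornorb is never obtained.

No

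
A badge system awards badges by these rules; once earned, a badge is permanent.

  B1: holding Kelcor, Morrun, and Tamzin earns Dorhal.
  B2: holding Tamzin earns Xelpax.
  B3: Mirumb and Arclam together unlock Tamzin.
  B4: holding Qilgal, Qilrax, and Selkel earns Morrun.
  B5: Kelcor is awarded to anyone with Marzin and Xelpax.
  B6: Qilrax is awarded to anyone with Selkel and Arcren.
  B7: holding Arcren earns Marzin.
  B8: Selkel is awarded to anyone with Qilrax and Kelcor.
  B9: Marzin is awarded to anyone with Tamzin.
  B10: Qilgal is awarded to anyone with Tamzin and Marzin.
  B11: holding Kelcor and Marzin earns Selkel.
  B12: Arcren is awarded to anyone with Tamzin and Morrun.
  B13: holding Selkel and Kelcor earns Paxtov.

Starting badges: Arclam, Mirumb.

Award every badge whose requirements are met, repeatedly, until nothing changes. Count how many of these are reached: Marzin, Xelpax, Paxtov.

3

With Mirumb and Arclam, Tamzin is earned (B3).
With Tamzin, Xelpax is earned (B2).
With Tamzin, Marzin is earned (B9).
With Marzin and Xelpax, Kelcor is earned (B5).
With Kelcor and Marzin, Selkel is earned (B11).
With Selkel and Kelcor, Paxtov is earned (B13).
Marzin: reached.
Xelpax: reached.
Paxtov: reached.
All 3 are reached.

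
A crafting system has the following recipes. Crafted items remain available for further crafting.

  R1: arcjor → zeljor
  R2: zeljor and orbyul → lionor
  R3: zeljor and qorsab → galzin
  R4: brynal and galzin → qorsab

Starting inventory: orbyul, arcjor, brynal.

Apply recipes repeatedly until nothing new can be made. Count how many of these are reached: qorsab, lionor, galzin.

arcjor → zeljor (R1).
Using R2, zeljor and orbyul make lionor.
qorsab would need brynal and galzin (R4), but galzin is never obtained.
lionor: reached.
galzin would need zeljor and qorsab (R3), but qorsab is never obtained.
Reached: lionor — 1 of the 3.

1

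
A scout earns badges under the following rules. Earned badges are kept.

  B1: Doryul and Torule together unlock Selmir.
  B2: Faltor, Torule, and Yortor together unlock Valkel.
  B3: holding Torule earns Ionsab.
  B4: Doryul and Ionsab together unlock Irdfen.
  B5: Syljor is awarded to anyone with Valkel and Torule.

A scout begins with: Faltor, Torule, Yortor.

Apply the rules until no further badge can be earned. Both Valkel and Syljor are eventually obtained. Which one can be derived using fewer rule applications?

Valkel: With Faltor, Torule, and Yortor, Valkel is earned (B2). [1 rule application]
Syljor: With Faltor, Torule, and Yortor, Valkel is earned (B2). With Valkel and Torule, Syljor is earned (B5). [2 rule applications]
Valkel needs fewer.

Valkel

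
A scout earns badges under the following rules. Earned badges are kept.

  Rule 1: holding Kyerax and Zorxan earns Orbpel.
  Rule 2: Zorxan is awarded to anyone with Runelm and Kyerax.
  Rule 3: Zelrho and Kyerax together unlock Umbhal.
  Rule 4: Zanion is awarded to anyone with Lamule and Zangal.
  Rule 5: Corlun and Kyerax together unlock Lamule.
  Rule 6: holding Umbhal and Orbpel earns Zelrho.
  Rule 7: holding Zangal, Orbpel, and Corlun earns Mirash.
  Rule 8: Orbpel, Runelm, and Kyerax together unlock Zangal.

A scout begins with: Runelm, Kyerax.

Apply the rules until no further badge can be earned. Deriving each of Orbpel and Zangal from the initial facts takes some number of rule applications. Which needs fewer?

Orbpel: With Runelm and Kyerax, Zorxan is earned (Rule 2). With Kyerax and Zorxan, Orbpel is earned (Rule 1). [2 rule applications]
Zangal: With Runelm and Kyerax, Zorxan is earned (Rule 2). With Kyerax and Zorxan, Orbpel is earned (Rule 1). With Orbpel, Runelm, and Kyerax, Zangal is earned (Rule 8). [3 rule applications]
Orbpel needs fewer.

Orbpel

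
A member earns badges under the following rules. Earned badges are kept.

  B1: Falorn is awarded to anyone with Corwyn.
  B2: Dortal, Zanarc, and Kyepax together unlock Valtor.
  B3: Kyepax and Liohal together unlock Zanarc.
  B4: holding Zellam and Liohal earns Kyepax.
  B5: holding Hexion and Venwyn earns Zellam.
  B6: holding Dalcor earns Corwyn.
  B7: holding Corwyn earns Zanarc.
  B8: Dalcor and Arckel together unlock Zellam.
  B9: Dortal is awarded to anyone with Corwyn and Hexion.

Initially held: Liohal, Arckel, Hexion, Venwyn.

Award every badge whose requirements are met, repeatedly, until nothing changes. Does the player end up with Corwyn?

No

Corwyn would need Dalcor (B6), but Dalcor is never earned.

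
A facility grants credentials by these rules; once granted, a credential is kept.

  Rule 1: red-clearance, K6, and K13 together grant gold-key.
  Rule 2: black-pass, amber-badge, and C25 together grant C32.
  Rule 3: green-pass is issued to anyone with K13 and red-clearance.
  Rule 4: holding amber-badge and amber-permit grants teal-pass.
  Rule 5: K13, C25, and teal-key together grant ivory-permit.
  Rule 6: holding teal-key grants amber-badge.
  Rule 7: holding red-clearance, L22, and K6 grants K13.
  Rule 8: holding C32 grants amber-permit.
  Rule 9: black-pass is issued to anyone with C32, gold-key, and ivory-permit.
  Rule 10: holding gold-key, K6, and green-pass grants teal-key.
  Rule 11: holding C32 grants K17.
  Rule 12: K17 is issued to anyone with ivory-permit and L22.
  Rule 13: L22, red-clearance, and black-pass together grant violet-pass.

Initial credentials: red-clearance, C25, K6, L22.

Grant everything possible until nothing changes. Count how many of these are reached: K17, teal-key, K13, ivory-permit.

4

Holding red-clearance, L22, and K6 grants K13 (Rule 7).
Holding red-clearance, K6, and K13 grants gold-key (Rule 1).
Holding K13 and red-clearance grants green-pass (Rule 3).
Holding gold-key, K6, and green-pass grants teal-key (Rule 10).
Holding K13, C25, and teal-key grants ivory-permit (Rule 5).
Holding ivory-permit and L22 grants K17 (Rule 12).
K17: reached.
teal-key: reached.
K13: reached.
ivory-permit: reached.
All 4 are reached.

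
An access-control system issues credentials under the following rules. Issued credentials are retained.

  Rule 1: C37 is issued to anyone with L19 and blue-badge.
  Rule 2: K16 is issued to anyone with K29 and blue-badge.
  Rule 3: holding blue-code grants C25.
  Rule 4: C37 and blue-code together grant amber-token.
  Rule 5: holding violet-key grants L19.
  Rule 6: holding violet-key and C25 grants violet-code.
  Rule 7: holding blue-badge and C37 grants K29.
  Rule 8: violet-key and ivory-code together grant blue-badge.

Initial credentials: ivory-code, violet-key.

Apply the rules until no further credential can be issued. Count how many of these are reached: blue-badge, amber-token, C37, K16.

3

Holding violet-key and ivory-code grants blue-badge (Rule 8).
Holding violet-key grants L19 (Rule 5).
Holding L19 and blue-badge grants C37 (Rule 1).
Holding blue-badge and C37 grants K29 (Rule 7).
Holding K29 and blue-badge grants K16 (Rule 2).
blue-badge: reached.
amber-token would need C37 and blue-code (Rule 4), but blue-code is never granted.
C37: reached.
K16: reached.
Reached: blue-badge, C37, and K16 — 3 of the 4.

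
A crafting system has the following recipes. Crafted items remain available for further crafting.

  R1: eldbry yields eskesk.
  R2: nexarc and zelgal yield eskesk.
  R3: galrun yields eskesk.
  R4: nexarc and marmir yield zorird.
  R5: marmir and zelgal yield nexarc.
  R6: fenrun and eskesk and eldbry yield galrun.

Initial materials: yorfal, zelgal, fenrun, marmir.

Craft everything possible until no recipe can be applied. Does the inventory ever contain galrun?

galrun would need fenrun, eskesk, and eldbry (R6), but eldbry is never obtained.

No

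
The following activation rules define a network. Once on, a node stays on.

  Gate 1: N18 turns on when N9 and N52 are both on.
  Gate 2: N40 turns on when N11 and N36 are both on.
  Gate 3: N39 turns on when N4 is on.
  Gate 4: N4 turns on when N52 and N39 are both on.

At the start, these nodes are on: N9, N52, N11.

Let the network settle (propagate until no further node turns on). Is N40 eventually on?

N40 would need N11 and N36 (Gate 2), but N36 never turns on.

No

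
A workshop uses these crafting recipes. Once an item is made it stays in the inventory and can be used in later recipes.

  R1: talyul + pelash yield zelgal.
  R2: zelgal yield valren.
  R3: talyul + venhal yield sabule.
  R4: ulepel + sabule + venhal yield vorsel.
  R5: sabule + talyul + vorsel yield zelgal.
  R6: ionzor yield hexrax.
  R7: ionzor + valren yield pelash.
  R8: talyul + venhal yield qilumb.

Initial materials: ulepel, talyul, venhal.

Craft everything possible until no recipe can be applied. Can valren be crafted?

talyul + venhal → sabule (R3).
ulepel + sabule + venhal → vorsel (R4).
Using R5, sabule, talyul, and vorsel make zelgal.
zelgal → valren (R2).

Yes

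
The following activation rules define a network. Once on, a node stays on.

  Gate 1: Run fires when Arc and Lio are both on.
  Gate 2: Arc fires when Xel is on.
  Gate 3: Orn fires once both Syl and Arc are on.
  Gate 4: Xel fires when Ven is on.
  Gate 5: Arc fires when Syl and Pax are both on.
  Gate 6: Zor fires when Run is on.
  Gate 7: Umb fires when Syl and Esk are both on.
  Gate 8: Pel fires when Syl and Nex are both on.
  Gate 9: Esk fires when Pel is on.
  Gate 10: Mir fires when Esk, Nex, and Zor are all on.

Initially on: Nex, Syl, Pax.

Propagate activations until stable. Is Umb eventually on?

Syl and Nex are on, so Pel fires (Gate 8).
Pel is on, so Esk fires (Gate 9).
Syl and Esk are on, so Umb fires (Gate 7).

Yes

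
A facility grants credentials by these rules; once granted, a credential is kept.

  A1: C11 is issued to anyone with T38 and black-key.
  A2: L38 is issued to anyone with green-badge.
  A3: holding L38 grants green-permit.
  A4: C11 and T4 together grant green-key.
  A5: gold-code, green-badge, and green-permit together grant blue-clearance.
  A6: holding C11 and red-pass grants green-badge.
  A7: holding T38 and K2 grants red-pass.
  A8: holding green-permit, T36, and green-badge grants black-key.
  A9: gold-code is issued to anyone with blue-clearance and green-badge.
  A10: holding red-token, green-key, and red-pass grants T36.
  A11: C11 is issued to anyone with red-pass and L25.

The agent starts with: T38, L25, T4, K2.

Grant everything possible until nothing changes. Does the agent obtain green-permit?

Yes

Holding T38 and K2 grants red-pass (A7).
Holding red-pass and L25 grants C11 (A11).
Holding C11 and red-pass grants green-badge (A6).
Holding green-badge grants L38 (A2).
Holding L38 grants green-permit (A3).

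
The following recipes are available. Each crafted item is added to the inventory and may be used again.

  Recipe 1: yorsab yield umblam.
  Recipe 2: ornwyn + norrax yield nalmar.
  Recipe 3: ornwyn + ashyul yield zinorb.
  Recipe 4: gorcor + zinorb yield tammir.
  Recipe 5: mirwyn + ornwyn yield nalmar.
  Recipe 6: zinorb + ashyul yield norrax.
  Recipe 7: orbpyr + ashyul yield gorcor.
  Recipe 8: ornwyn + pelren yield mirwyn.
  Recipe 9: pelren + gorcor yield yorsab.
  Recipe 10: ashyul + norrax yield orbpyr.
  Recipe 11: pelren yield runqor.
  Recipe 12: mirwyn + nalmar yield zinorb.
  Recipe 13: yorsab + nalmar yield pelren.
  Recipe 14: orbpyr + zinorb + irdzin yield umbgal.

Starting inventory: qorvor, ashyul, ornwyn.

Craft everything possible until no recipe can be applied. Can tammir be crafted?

Yes

Using Recipe 3, ornwyn and ashyul make zinorb.
Using Recipe 6, zinorb and ashyul make norrax.
Using Recipe 10, ashyul and norrax make orbpyr.
Using Recipe 7, orbpyr and ashyul make gorcor.
gorcor + zinorb → tammir (Recipe 4).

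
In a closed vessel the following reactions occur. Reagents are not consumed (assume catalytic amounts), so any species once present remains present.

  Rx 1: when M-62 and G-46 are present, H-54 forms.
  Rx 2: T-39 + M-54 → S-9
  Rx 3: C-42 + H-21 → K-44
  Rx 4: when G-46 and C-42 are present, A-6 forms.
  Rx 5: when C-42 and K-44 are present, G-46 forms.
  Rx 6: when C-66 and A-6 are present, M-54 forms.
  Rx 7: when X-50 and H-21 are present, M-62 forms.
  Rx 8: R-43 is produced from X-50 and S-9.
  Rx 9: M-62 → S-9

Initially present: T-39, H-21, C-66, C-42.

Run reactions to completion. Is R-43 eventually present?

No

R-43 would need X-50 and S-9 (Rx 8), but X-50 never forms.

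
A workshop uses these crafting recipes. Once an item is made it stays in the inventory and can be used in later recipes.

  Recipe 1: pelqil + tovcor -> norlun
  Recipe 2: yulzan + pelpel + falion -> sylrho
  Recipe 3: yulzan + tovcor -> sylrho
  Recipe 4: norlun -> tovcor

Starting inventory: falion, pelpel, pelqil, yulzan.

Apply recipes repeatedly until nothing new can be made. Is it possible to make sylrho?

Using Recipe 2, yulzan, pelpel, and falion make sylrho.

Yes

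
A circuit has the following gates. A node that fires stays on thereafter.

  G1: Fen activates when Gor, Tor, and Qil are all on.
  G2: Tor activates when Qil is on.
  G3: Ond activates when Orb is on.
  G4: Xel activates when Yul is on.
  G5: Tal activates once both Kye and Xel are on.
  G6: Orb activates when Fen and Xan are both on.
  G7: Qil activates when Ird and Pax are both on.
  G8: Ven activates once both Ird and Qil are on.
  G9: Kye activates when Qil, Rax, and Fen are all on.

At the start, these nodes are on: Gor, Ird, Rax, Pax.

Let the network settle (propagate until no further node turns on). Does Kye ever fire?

G7: Ird and Pax on → Qil on.
G2: Qil on → Tor on.
Gor, Tor, and Qil are on, so Fen activates (G1).
G9: Qil, Rax, and Fen on → Kye on.

Yes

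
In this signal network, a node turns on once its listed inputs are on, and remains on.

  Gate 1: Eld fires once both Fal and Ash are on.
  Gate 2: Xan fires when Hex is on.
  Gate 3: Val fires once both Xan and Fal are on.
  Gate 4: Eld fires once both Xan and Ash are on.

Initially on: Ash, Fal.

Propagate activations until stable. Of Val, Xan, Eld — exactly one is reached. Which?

Gate 1: Fal and Ash on → Eld on.
Xan would need Hex (Gate 2), but Hex never turns on. Val would need Xan and Fal (Gate 3), but Xan never turns on.

Eld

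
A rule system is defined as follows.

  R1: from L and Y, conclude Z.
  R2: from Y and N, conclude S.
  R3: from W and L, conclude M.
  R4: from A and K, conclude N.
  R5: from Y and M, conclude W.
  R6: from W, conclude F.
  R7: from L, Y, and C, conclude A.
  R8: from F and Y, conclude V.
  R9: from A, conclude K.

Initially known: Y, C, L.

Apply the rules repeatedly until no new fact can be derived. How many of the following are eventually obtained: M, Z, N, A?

From L, Y, and C, R7 gives A.
From L and Y, R1 gives Z.
From A, R9 gives K.
A and K hold, so N follows (R4).
M would need W and L (R3), but W is never established.
Z: reached.
N: reached.
A: reached.
Reached: Z, N, and A — 3 of the 4.

3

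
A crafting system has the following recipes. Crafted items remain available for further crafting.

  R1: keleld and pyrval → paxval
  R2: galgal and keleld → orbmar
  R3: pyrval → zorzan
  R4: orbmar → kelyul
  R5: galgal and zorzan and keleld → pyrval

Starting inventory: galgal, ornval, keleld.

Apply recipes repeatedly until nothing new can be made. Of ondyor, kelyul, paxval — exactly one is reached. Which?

Using R2, galgal and keleld make orbmar.
orbmar → kelyul (R4).
paxval would need keleld and pyrval (R1), but pyrval is never obtained. No rule produces ondyor, and it is not given.

kelyul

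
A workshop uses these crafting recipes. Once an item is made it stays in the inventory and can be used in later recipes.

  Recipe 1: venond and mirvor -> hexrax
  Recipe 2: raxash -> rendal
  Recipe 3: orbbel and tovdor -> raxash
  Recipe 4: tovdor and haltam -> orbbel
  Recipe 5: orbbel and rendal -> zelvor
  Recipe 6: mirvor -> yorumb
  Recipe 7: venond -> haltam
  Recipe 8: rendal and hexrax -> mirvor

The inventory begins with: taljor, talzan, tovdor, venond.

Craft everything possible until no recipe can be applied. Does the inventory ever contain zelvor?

venond -> haltam (Recipe 7).
Using Recipe 4, tovdor and haltam make orbbel.
orbbel and tovdor -> raxash (Recipe 3).
Using Recipe 2, raxash makes rendal.
Using Recipe 5, orbbel and rendal make zelvor.

Yes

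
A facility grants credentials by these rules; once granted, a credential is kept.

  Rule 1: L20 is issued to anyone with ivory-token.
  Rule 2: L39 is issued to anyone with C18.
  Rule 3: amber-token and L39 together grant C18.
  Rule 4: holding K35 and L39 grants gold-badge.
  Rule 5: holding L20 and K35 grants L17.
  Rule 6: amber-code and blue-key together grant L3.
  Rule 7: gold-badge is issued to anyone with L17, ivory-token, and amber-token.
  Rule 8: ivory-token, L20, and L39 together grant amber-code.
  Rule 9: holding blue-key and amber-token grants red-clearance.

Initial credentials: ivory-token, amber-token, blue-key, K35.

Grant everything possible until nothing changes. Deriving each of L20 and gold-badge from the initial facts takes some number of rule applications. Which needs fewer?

L20: Holding ivory-token grants L20 (Rule 1). [1 rule application]
gold-badge: Holding ivory-token grants L20 (Rule 1). Holding L20 and K35 grants L17 (Rule 5). Holding L17, ivory-token, and amber-token grants gold-badge (Rule 7). [3 rule applications]
L20 needs fewer.

L20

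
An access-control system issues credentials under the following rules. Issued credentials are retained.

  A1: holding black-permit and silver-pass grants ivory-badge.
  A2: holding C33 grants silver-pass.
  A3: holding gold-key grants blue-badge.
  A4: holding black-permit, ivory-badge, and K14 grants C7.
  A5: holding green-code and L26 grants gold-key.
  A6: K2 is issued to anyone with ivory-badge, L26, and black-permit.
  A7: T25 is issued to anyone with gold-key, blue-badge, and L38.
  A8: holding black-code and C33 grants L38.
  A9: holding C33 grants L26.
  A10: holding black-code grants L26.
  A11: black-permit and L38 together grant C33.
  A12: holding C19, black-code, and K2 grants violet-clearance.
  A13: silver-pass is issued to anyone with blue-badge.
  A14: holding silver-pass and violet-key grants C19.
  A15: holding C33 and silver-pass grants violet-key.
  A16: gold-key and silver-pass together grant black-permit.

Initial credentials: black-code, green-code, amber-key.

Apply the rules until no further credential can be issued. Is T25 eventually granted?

No

T25 would need gold-key, blue-badge, and L38 (A7), but L38 is never granted.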